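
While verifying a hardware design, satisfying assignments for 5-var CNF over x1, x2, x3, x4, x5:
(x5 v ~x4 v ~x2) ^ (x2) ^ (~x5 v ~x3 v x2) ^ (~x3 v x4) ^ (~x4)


CNF with 5 clauses over 5 vars (32 assignments).
An assignment satisfies CNF iff every clause has >=1 true literal.
Check each row (bits = x1,x2,x3,x4,x5; clause T/F shown):
  row 0 [00000]: clauses=TFTTT -> 0
  row 1 [00001]: clauses=TFTTT -> 0
  row 2 [00010]: clauses=TFTTF -> 0
  row 3 [00011]: clauses=TFTTF -> 0
  row 4 [00100]: clauses=TFTFT -> 0
  row 5 [00101]: clauses=TFFFT -> 0
  row 6 [00110]: clauses=TFTTF -> 0
  row 7 [00111]: clauses=TFFTF -> 0
  row 8 [01000]: clauses=TTTTT -> 1
  row 9 [01001]: clauses=TTTTT -> 1
  row 10 [01010]: clauses=FTTTF -> 0
  row 11 [01011]: clauses=TTTTF -> 0
  row 12 [01100]: clauses=TTTFT -> 0
  row 13 [01101]: clauses=TTTFT -> 0
  row 14 [01110]: clauses=FTTTF -> 0
  row 15 [01111]: clauses=TTTTF -> 0
  row 16 [10000]: clauses=TFTTT -> 0
  row 17 [10001]: clauses=TFTTT -> 0
  row 18 [10010]: clauses=TFTTF -> 0
  row 19 [10011]: clauses=TFTTF -> 0
  row 20 [10100]: clauses=TFTFT -> 0
  row 21 [10101]: clauses=TFFFT -> 0
  row 22 [10110]: clauses=TFTTF -> 0
  row 23 [10111]: clauses=TFFTF -> 0
  row 24 [11000]: clauses=TTTTT -> 1
  row 25 [11001]: clauses=TTTTT -> 1
  row 26 [11010]: clauses=FTTTF -> 0
  row 27 [11011]: clauses=TTTTF -> 0
  row 28 [11100]: clauses=TTTFT -> 0
  row 29 [11101]: clauses=TTTFT -> 0
  row 30 [11110]: clauses=FTTTF -> 0
  row 31 [11111]: clauses=TTTTF -> 0
Full result column, 8 rows per line (x1,x2 fixed per line; x3,x4,x5 runs 000..111 left to right):
  rows 0-7 [x1,x2=00]: 00000000  (ones: 0)
  rows 8-15 [x1,x2=01]: 11000000  (ones: 2)
  rows 16-23 [x1,x2=10]: 00000000  (ones: 0)
  rows 24-31 [x1,x2=11]: 11000000  (ones: 2)
Satisfying assignments = 0+2+0+2 = 4

4


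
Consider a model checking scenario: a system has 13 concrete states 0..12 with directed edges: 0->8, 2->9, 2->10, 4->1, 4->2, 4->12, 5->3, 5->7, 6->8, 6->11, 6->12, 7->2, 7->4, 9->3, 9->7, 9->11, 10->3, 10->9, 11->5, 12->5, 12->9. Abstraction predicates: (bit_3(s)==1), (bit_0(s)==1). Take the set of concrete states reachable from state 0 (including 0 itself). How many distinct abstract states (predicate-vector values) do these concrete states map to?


BFS from 0:
Concrete reachable: {0, 8}
Abstract via predicates (bit_3(s)==1), (bit_0(s)==1):
  (0,0) <- {0}
  (1,0) <- {8}
Distinct abstract states = 2

2


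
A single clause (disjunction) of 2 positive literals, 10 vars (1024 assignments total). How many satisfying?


Step 1: Total=2^10=1024
Step 2: Unsat when all 2 false: 2^8=256
Step 3: Sat=1024-256=768

768


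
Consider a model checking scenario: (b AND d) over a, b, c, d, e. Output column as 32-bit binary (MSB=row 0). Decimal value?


Formula: (b AND d) over a, b, c, d, e (32 rows)
Evaluate each row (bits = a,b,c,d,e, MSB first):
  row 0 [00000]: (0 AND 0) -> 0
  row 1 [00001]: (0 AND 0) -> 0
  row 2 [00010]: (0 AND 1) -> 0
  row 3 [00011]: (0 AND 1) -> 0
  row 4 [00100]: (0 AND 0) -> 0
  row 5 [00101]: (0 AND 0) -> 0
  row 6 [00110]: (0 AND 1) -> 0
  row 7 [00111]: (0 AND 1) -> 0
  row 8 [01000]: (1 AND 0) -> 0
  row 9 [01001]: (1 AND 0) -> 0
  row 10 [01010]: (1 AND 1) -> 1
  row 11 [01011]: (1 AND 1) -> 1
  row 12 [01100]: (1 AND 0) -> 0
  row 13 [01101]: (1 AND 0) -> 0
  row 14 [01110]: (1 AND 1) -> 1
  row 15 [01111]: (1 AND 1) -> 1
  row 16 [10000]: (0 AND 0) -> 0
  row 17 [10001]: (0 AND 0) -> 0
  row 18 [10010]: (0 AND 1) -> 0
  row 19 [10011]: (0 AND 1) -> 0
  row 20 [10100]: (0 AND 0) -> 0
  row 21 [10101]: (0 AND 0) -> 0
  row 22 [10110]: (0 AND 1) -> 0
  row 23 [10111]: (0 AND 1) -> 0
  row 24 [11000]: (1 AND 0) -> 0
  row 25 [11001]: (1 AND 0) -> 0
  row 26 [11010]: (1 AND 1) -> 1
  row 27 [11011]: (1 AND 1) -> 1
  row 28 [11100]: (1 AND 0) -> 0
  row 29 [11101]: (1 AND 0) -> 0
  row 30 [11110]: (1 AND 1) -> 1
  row 31 [11111]: (1 AND 1) -> 1
Full result column, 4 rows per line (a,b,c fixed per line; d,e runs 00..11 left to right):
  rows 0-3 [a,b,c=000]: 0000  = hex 0
  rows 4-7 [a,b,c=001]: 0000  = hex 0
  rows 8-11 [a,b,c=010]: 0011  = hex 3
  rows 12-15 [a,b,c=011]: 0011  = hex 3
  rows 16-19 [a,b,c=100]: 0000  = hex 0
  rows 20-23 [a,b,c=101]: 0000  = hex 0
  rows 24-27 [a,b,c=110]: 0011  = hex 3
  rows 28-31 [a,b,c=111]: 0011  = hex 3
Output column (row 0 .. row 31) = 00000000001100110000000000110011
Output column grouped in 4s = 0000 0000 0011 0011 0000 0000 0011 0011 = 0x00330033
Convert to decimal digit by digit (value = value*16 + digit):
  0 -> 0
  0*16 + 0 = 0
  0*16 + 3 = 3
  3*16 + 3 = 51
  51*16 + 0 = 816
  816*16 + 0 = 13056
  13056*16 + 3 = 208899
  208899*16 + 3 = 3342387
Decimal = 3342387

3342387


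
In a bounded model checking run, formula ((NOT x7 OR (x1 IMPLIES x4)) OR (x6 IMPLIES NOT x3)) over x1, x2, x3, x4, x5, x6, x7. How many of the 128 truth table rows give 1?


Formula: ((NOT x7 OR (x1 IMPLIES x4)) OR (x6 IMPLIES NOT x3)) over 7 vars (128 rows)
Evaluate each row (x1, x2, x3, x4, x5, x6, x7 as bits, MSB first):
  row 0 [0000000]: ((NOT 0 OR (0 IMPLIES 0)) OR (0 IMPLIES NOT 0)) -> 1
  row 1 [0000001]: ((NOT 1 OR (0 IMPLIES 0)) OR (0 IMPLIES NOT 0)) -> 1
  row 2 [0000010]: ((NOT 0 OR (0 IMPLIES 0)) OR (1 IMPLIES NOT 0)) -> 1
  row 3 [0000011]: ((NOT 1 OR (0 IMPLIES 0)) OR (1 IMPLIES NOT 0)) -> 1
  row 4 [0000100]: ((NOT 0 OR (0 IMPLIES 0)) OR (0 IMPLIES NOT 0)) -> 1
  (every remaining row is evaluated the same way; all 128 results are listed next)
Full result column, 8 rows per line (x1,x2,x3,x4 fixed per line; x5,x6,x7 runs 000..111 left to right):
  rows 0-7 [x1,x2,x3,x4=0000]: 11111111  (ones: 8)
  rows 8-15 [x1,x2,x3,x4=0001]: 11111111  (ones: 8)
  rows 16-23 [x1,x2,x3,x4=0010]: 11111111  (ones: 8)
  rows 24-31 [x1,x2,x3,x4=0011]: 11111111  (ones: 8)
  rows 32-39 [x1,x2,x3,x4=0100]: 11111111  (ones: 8)
  rows 40-47 [x1,x2,x3,x4=0101]: 11111111  (ones: 8)
  rows 48-55 [x1,x2,x3,x4=0110]: 11111111  (ones: 8)
  rows 56-63 [x1,x2,x3,x4=0111]: 11111111  (ones: 8)
  rows 64-71 [x1,x2,x3,x4=1000]: 11111111  (ones: 8)
  rows 72-79 [x1,x2,x3,x4=1001]: 11111111  (ones: 8)
  rows 80-87 [x1,x2,x3,x4=1010]: 11101110  (ones: 6)
  rows 88-95 [x1,x2,x3,x4=1011]: 11111111  (ones: 8)
  rows 96-103 [x1,x2,x3,x4=1100]: 11111111  (ones: 8)
  rows 104-111 [x1,x2,x3,x4=1101]: 11111111  (ones: 8)
  rows 112-119 [x1,x2,x3,x4=1110]: 11101110  (ones: 6)
  rows 120-127 [x1,x2,x3,x4=1111]: 11111111  (ones: 8)
Count of 1-rows = 8+8+8+8+8+8+8+8+8+8+6+8+8+8+6+8 = 124

124


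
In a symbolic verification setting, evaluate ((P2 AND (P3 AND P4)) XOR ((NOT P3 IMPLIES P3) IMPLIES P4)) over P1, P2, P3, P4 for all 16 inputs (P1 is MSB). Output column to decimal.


Formula: ((P2 AND (P3 AND P4)) XOR ((NOT P3 IMPLIES P3) IMPLIES P4)) over P1, P2, P3, P4 (16 rows)
Evaluate each row (bits = P1,P2,P3,P4, MSB first):
  row 0 [0000]: ((0 AND (0 AND 0)) XOR ((NOT 0 IMPLIES 0) IMPLIES 0)) -> 1
  row 1 [0001]: ((0 AND (0 AND 1)) XOR ((NOT 0 IMPLIES 0) IMPLIES 1)) -> 1
  row 2 [0010]: ((0 AND (1 AND 0)) XOR ((NOT 1 IMPLIES 1) IMPLIES 0)) -> 0
  row 3 [0011]: ((0 AND (1 AND 1)) XOR ((NOT 1 IMPLIES 1) IMPLIES 1)) -> 1
  row 4 [0100]: ((1 AND (0 AND 0)) XOR ((NOT 0 IMPLIES 0) IMPLIES 0)) -> 1
  row 5 [0101]: ((1 AND (0 AND 1)) XOR ((NOT 0 IMPLIES 0) IMPLIES 1)) -> 1
  row 6 [0110]: ((1 AND (1 AND 0)) XOR ((NOT 1 IMPLIES 1) IMPLIES 0)) -> 0
  row 7 [0111]: ((1 AND (1 AND 1)) XOR ((NOT 1 IMPLIES 1) IMPLIES 1)) -> 0
  row 8 [1000]: ((0 AND (0 AND 0)) XOR ((NOT 0 IMPLIES 0) IMPLIES 0)) -> 1
  row 9 [1001]: ((0 AND (0 AND 1)) XOR ((NOT 0 IMPLIES 0) IMPLIES 1)) -> 1
  row 10 [1010]: ((0 AND (1 AND 0)) XOR ((NOT 1 IMPLIES 1) IMPLIES 0)) -> 0
  row 11 [1011]: ((0 AND (1 AND 1)) XOR ((NOT 1 IMPLIES 1) IMPLIES 1)) -> 1
  row 12 [1100]: ((1 AND (0 AND 0)) XOR ((NOT 0 IMPLIES 0) IMPLIES 0)) -> 1
  row 13 [1101]: ((1 AND (0 AND 1)) XOR ((NOT 0 IMPLIES 0) IMPLIES 1)) -> 1
  row 14 [1110]: ((1 AND (1 AND 0)) XOR ((NOT 1 IMPLIES 1) IMPLIES 0)) -> 0
  row 15 [1111]: ((1 AND (1 AND 1)) XOR ((NOT 1 IMPLIES 1) IMPLIES 1)) -> 0
Full result column, 4 rows per line (P1,P2 fixed per line; P3,P4 runs 00..11 left to right):
  rows 0-3 [P1,P2=00]: 1101  = hex D
  rows 4-7 [P1,P2=01]: 1100  = hex C
  rows 8-11 [P1,P2=10]: 1101  = hex D
  rows 12-15 [P1,P2=11]: 1100  = hex C
Output column (row 0 .. row 15) = 1101110011011100
Output column grouped in 4s = 1101 1100 1101 1100 = 0xDCDC
Convert to decimal digit by digit (value = value*16 + digit):
  D -> 13
  13*16 + 12 (C) = 220
  220*16 + 13 (D) = 3533
  3533*16 + 12 (C) = 56540
Decimal = 56540

56540


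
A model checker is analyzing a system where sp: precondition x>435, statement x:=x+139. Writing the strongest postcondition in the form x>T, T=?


Formula: sp(P, x:=E) = exists old_x. (x = E[old_x/x]) AND P[old_x/x] (old_x is the value of x before the assignment; eliminate old_x by solving x = E[old_x/x] for old_x)
Step 1: Precondition P: x>435, i.e. old_x > 435
Step 2: Assignment gives x = old_x + 139, so old_x = x - 139
Step 3: Substitute into P: x - 139 > 435
Step 4: Simplify: x > 435+139 = 574

574


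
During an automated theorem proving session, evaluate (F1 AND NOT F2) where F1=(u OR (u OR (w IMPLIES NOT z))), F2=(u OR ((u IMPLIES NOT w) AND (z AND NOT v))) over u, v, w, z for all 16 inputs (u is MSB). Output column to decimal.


F1 = (u OR (u OR (w IMPLIES NOT z)))
F2 = (u OR ((u IMPLIES NOT w) AND (z AND NOT v)))
Counterexample to F1=>F2 is where F1=1 and F2=0.
Evaluate each row (bits = u,v,w,z, MSB first):
  row 0 [0000]: F1=1 F2=0 -> F1&~F2 -> 1
  row 1 [0001]: F1=1 F2=1 -> F1&~F2 -> 0
  row 2 [0010]: F1=1 F2=0 -> F1&~F2 -> 1
  row 3 [0011]: F1=0 F2=1 -> F1&~F2 -> 0
  row 4 [0100]: F1=1 F2=0 -> F1&~F2 -> 1
  row 5 [0101]: F1=1 F2=0 -> F1&~F2 -> 1
  row 6 [0110]: F1=1 F2=0 -> F1&~F2 -> 1
  row 7 [0111]: F1=0 F2=0 -> F1&~F2 -> 0
  row 8 [1000]: F1=1 F2=1 -> F1&~F2 -> 0
  row 9 [1001]: F1=1 F2=1 -> F1&~F2 -> 0
  row 10 [1010]: F1=1 F2=1 -> F1&~F2 -> 0
  row 11 [1011]: F1=1 F2=1 -> F1&~F2 -> 0
  row 12 [1100]: F1=1 F2=1 -> F1&~F2 -> 0
  row 13 [1101]: F1=1 F2=1 -> F1&~F2 -> 0
  row 14 [1110]: F1=1 F2=1 -> F1&~F2 -> 0
  row 15 [1111]: F1=1 F2=1 -> F1&~F2 -> 0
Full result column, 4 rows per line (u,v fixed per line; w,z runs 00..11 left to right):
  rows 0-3 [u,v=00]: 1010  = hex A
  rows 4-7 [u,v=01]: 1110  = hex E
  rows 8-11 [u,v=10]: 0000  = hex 0
  rows 12-15 [u,v=11]: 0000  = hex 0
Counterexample vector (row 0 .. row 15) = 1010111000000000
Output column grouped in 4s = 1010 1110 0000 0000 = 0xAE00
Convert to decimal digit by digit (value = value*16 + digit):
  A -> 10
  10*16 + 14 (E) = 174
  174*16 + 0 = 2784
  2784*16 + 0 = 44544
Decimal = 44544

44544


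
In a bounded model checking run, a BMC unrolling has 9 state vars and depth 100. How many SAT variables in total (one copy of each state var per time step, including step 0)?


BMC unrolls to depth k, creating one copy of each state var for steps 0..k.
Step count = 100 + 1 = 101 (steps 0 through 100)
Vars per step = 9
Total = 9 * 101 = 909

909


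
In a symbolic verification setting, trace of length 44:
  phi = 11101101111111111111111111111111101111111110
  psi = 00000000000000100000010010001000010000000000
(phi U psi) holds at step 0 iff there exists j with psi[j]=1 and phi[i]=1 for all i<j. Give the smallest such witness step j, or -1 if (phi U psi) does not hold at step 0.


(phi U psi) at 0: need smallest j with psi[j]=1 and phi[i]=1 for all i in [0,j).
Scan from step 0:
  step 0: phi=1, psi=0 -> continue
  step 1: phi=1, psi=0 -> continue
  step 2: phi=1, psi=0 -> continue
  step 3: phi=0 -> phi-prefix broken from here
  step 14: psi=1 but phi already failed -> not a witness
  step 21: psi=1 but phi already failed -> not a witness
  step 24: psi=1 but phi already failed -> not a witness
  step 28: psi=1 but phi already failed -> not a witness
  step 33: psi=1 but phi already failed -> not a witness
  end of trace: no witness -> -1
Witness step = -1

-1


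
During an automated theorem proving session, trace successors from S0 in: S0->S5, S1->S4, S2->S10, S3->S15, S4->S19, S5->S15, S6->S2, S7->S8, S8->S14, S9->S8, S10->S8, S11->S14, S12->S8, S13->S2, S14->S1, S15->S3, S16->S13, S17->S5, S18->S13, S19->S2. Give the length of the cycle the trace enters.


Trace from S0 until a state repeats:
  S0 -> S5 -> S15 -> S3 -> S15
S15 first seen at step 2, revisited at step 4.
Cycle length = 4 - 2 = 2

2


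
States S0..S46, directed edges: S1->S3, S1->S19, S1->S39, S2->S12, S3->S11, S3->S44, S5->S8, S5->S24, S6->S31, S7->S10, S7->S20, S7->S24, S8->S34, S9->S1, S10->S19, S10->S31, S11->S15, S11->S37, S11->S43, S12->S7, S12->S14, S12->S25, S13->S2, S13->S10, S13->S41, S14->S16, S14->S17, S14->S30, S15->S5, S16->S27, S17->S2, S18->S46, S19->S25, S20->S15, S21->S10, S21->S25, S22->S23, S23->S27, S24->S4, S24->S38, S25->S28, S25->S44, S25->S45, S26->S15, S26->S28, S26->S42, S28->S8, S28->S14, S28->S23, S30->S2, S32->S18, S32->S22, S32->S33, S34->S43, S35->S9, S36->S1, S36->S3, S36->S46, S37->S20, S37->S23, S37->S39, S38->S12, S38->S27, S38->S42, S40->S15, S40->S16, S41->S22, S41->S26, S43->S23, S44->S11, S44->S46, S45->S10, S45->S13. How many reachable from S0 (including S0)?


BFS from S0:
  layer 0: {S0}
Reachable set: {S0}
Count = 1

1


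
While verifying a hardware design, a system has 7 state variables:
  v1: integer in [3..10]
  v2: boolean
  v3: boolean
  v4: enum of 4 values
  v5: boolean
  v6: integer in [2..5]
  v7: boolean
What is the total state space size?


State space = product of domain sizes of all variables.
Domain sizes:
  v1 (integer in [3..10]): 8
  v2 (boolean): 2
  v3 (boolean): 2
  v4 (enum of 4 values): 4
  v5 (boolean): 2
  v6 (integer in [2..5]): 4
  v7 (boolean): 2
Product = 8 * 2 * 2 * 4 * 2 * 4 * 2 = 2048

2048


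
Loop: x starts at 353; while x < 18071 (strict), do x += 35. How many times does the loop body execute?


Step 1: x goes from 353 toward 18071 by 35; the body runs while x<18071, so iterations = ceil((bound-start)/step)
Step 2: Distance=17718
Step 3: ceil(17718/35)=507

507


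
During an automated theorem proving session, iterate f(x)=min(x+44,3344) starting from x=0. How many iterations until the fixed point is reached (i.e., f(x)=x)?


Step 1: x=0, cap=3344, increment=44
Step 2: x grows by 44 each step until capped at 3344; fixed point is x=3344
Step 3: iterations = ceil(3344/44) = 76

76


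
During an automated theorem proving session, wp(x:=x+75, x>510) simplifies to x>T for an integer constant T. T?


Formula: wp(x:=E, P) = P[E/x] (substitute E for x in postcondition)
Step 1: Postcondition: x>510
Step 2: Substitute x+75 for x: x+75>510
Step 3: Solve for x: x > 510-75 = 435

435


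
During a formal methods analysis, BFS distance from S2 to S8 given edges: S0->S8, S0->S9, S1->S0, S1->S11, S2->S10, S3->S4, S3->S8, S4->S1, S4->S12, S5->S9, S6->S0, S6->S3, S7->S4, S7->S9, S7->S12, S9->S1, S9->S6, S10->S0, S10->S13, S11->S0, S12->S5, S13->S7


BFS layer-by-layer from S2:
  dist 0: {S2}
  dist 1: {S10}
  dist 2: {S0, S13}
  dist 3: {S7, S8, S9}
  -> S8 reached at distance 3
Shortest path length = 3

3


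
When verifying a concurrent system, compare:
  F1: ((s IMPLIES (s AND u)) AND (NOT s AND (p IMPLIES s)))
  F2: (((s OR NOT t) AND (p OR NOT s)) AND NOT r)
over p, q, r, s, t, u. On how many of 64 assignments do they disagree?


F1 = ((s IMPLIES (s AND u)) AND (NOT s AND (p IMPLIES s)))
F2 = (((s OR NOT t) AND (p OR NOT s)) AND NOT r)
Evaluate both on each of 64 rows (bits = p,q,r,s,t,u):
  row 0 [000000]: F1=1 F2=1 -> 0
  row 1 [000001]: F1=1 F2=1 -> 0
  row 2 [000010]: F1=1 F2=0 (differ) -> 1
  row 3 [000011]: F1=1 F2=0 (differ) -> 1
  row 4 [000100]: F1=0 F2=0 -> 0
  (every remaining row is evaluated the same way; all 64 results are listed next)
Full result column, 8 rows per line (p,q,r fixed per line; s,t,u runs 000..111 left to right):
  rows 0-7 [p,q,r=000]: 00110000  (ones: 2)
  rows 8-15 [p,q,r=001]: 11110000  (ones: 4)
  rows 16-23 [p,q,r=010]: 00110000  (ones: 2)
  rows 24-31 [p,q,r=011]: 11110000  (ones: 4)
  rows 32-39 [p,q,r=100]: 11001111  (ones: 6)
  rows 40-47 [p,q,r=101]: 00000000  (ones: 0)
  rows 48-55 [p,q,r=110]: 11001111  (ones: 6)
  rows 56-63 [p,q,r=111]: 00000000  (ones: 0)
Disagreements = 2+4+2+4+6+0+6+0 = 24

24


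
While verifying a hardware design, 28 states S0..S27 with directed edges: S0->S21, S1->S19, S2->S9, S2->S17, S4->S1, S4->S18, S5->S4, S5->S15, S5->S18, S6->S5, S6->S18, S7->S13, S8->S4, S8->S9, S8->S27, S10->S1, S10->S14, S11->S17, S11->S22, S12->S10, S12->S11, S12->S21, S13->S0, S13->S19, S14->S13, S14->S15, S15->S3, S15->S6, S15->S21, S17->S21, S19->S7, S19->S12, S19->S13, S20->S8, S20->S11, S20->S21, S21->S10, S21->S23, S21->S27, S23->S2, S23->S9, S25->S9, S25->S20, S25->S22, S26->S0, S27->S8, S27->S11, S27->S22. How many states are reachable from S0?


BFS from S0:
  layer 0: {S0}
  layer 1: {S21}
  layer 2: {S10, S23, S27}
  layer 3: {S1, S2, S8, S9, S11, S14, S22}
  layer 4: {S4, S13, S15, S17, S19}
  layer 5: {S3, S6, S7, S12, S18}
  layer 6: {S5}
Reachable set: {S0, S1, S2, S3, S4, S5, S6, S7, S8, S9, S10, S11, S12, S13, S14, S15, S17, S18, S19, S21, S22, S23, S27}
Count = 23

23


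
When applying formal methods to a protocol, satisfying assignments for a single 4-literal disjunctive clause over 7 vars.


Step 1: Total=2^7=128
Step 2: Unsat when all 4 false: 2^3=8
Step 3: Sat=128-8=120

120


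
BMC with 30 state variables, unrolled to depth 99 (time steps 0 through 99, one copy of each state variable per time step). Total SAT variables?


BMC unrolls to depth k, creating one copy of each state var for steps 0..k.
Step count = 99 + 1 = 100 (steps 0 through 99)
Vars per step = 30
Total = 30 * 100 = 3000

3000


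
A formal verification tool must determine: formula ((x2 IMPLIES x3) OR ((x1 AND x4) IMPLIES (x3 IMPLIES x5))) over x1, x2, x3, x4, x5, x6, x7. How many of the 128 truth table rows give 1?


Formula: ((x2 IMPLIES x3) OR ((x1 AND x4) IMPLIES (x3 IMPLIES x5))) over 7 vars (128 rows)
Evaluate each row (x1, x2, x3, x4, x5, x6, x7 as bits, MSB first):
  row 0 [0000000]: ((0 IMPLIES 0) OR ((0 AND 0) IMPLIES (0 IMPLIES 0))) -> 1
  row 1 [0000001]: ((0 IMPLIES 0) OR ((0 AND 0) IMPLIES (0 IMPLIES 0))) -> 1
  row 2 [0000010]: ((0 IMPLIES 0) OR ((0 AND 0) IMPLIES (0 IMPLIES 0))) -> 1
  row 3 [0000011]: ((0 IMPLIES 0) OR ((0 AND 0) IMPLIES (0 IMPLIES 0))) -> 1
  row 4 [0000100]: ((0 IMPLIES 0) OR ((0 AND 0) IMPLIES (0 IMPLIES 1))) -> 1
  (every remaining row is evaluated the same way; all 128 results are listed next)
Full result column, 8 rows per line (x1,x2,x3,x4 fixed per line; x5,x6,x7 runs 000..111 left to right):
  rows 0-7 [x1,x2,x3,x4=0000]: 11111111  (ones: 8)
  rows 8-15 [x1,x2,x3,x4=0001]: 11111111  (ones: 8)
  rows 16-23 [x1,x2,x3,x4=0010]: 11111111  (ones: 8)
  rows 24-31 [x1,x2,x3,x4=0011]: 11111111  (ones: 8)
  rows 32-39 [x1,x2,x3,x4=0100]: 11111111  (ones: 8)
  rows 40-47 [x1,x2,x3,x4=0101]: 11111111  (ones: 8)
  rows 48-55 [x1,x2,x3,x4=0110]: 11111111  (ones: 8)
  rows 56-63 [x1,x2,x3,x4=0111]: 11111111  (ones: 8)
  rows 64-71 [x1,x2,x3,x4=1000]: 11111111  (ones: 8)
  rows 72-79 [x1,x2,x3,x4=1001]: 11111111  (ones: 8)
  rows 80-87 [x1,x2,x3,x4=1010]: 11111111  (ones: 8)
  rows 88-95 [x1,x2,x3,x4=1011]: 11111111  (ones: 8)
  rows 96-103 [x1,x2,x3,x4=1100]: 11111111  (ones: 8)
  rows 104-111 [x1,x2,x3,x4=1101]: 11111111  (ones: 8)
  rows 112-119 [x1,x2,x3,x4=1110]: 11111111  (ones: 8)
  rows 120-127 [x1,x2,x3,x4=1111]: 11111111  (ones: 8)
Count of 1-rows = 8+8+8+8+8+8+8+8+8+8+8+8+8+8+8+8 = 128

128


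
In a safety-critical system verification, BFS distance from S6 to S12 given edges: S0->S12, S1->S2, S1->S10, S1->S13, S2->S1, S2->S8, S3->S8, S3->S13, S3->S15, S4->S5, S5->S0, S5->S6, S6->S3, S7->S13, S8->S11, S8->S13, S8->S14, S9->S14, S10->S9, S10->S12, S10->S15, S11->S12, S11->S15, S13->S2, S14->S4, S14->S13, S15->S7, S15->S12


BFS layer-by-layer from S6:
  dist 0: {S6}
  dist 1: {S3}
  dist 2: {S8, S13, S15}
  dist 3: {S2, S7, S11, S12, S14}
  -> S12 reached at distance 3
Shortest path length = 3

3


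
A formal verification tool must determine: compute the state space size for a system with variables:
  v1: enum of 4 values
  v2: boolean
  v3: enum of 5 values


State space = product of domain sizes of all variables.
Domain sizes:
  v1 (enum of 4 values): 4
  v2 (boolean): 2
  v3 (enum of 5 values): 5
Product = 4 * 2 * 5 = 40

40


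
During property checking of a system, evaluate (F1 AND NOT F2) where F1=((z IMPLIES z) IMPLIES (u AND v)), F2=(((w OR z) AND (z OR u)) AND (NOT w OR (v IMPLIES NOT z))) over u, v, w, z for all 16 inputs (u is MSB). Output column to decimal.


F1 = ((z IMPLIES z) IMPLIES (u AND v))
F2 = (((w OR z) AND (z OR u)) AND (NOT w OR (v IMPLIES NOT z)))
Counterexample to F1=>F2 is where F1=1 and F2=0.
Evaluate each row (bits = u,v,w,z, MSB first):
  row 0 [0000]: F1=0 F2=0 -> F1&~F2 -> 0
  row 1 [0001]: F1=0 F2=1 -> F1&~F2 -> 0
  row 2 [0010]: F1=0 F2=0 -> F1&~F2 -> 0
  row 3 [0011]: F1=0 F2=1 -> F1&~F2 -> 0
  row 4 [0100]: F1=0 F2=0 -> F1&~F2 -> 0
  row 5 [0101]: F1=0 F2=1 -> F1&~F2 -> 0
  row 6 [0110]: F1=0 F2=0 -> F1&~F2 -> 0
  row 7 [0111]: F1=0 F2=0 -> F1&~F2 -> 0
  row 8 [1000]: F1=0 F2=0 -> F1&~F2 -> 0
  row 9 [1001]: F1=0 F2=1 -> F1&~F2 -> 0
  row 10 [1010]: F1=0 F2=1 -> F1&~F2 -> 0
  row 11 [1011]: F1=0 F2=1 -> F1&~F2 -> 0
  row 12 [1100]: F1=1 F2=0 -> F1&~F2 -> 1
  row 13 [1101]: F1=1 F2=1 -> F1&~F2 -> 0
  row 14 [1110]: F1=1 F2=1 -> F1&~F2 -> 0
  row 15 [1111]: F1=1 F2=0 -> F1&~F2 -> 1
Full result column, 4 rows per line (u,v fixed per line; w,z runs 00..11 left to right):
  rows 0-3 [u,v=00]: 0000  = hex 0
  rows 4-7 [u,v=01]: 0000  = hex 0
  rows 8-11 [u,v=10]: 0000  = hex 0
  rows 12-15 [u,v=11]: 1001  = hex 9
Counterexample vector (row 0 .. row 15) = 0000000000001001
Output column grouped in 4s = 0000 0000 0000 1001 = 0x0009
Convert to decimal digit by digit (value = value*16 + digit):
  0 -> 0
  0*16 + 0 = 0
  0*16 + 0 = 0
  0*16 + 9 = 9
Decimal = 9

9


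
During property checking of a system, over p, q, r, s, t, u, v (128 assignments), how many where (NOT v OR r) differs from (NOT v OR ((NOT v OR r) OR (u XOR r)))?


F1 = (NOT v OR r)
F2 = (NOT v OR ((NOT v OR r) OR (u XOR r)))
Evaluate both on each of 128 rows (bits = p,q,r,s,t,u,v):
  row 0 [0000000]: F1=1 F2=1 -> 0
  row 1 [0000001]: F1=0 F2=0 -> 0
  row 2 [0000010]: F1=1 F2=1 -> 0
  row 3 [0000011]: F1=0 F2=1 (differ) -> 1
  row 4 [0000100]: F1=1 F2=1 -> 0
  (every remaining row is evaluated the same way; all 128 results are listed next)
Full result column, 8 rows per line (p,q,r,s fixed per line; t,u,v runs 000..111 left to right):
  rows 0-7 [p,q,r,s=0000]: 00010001  (ones: 2)
  rows 8-15 [p,q,r,s=0001]: 00010001  (ones: 2)
  rows 16-23 [p,q,r,s=0010]: 00000000  (ones: 0)
  rows 24-31 [p,q,r,s=0011]: 00000000  (ones: 0)
  rows 32-39 [p,q,r,s=0100]: 00010001  (ones: 2)
  rows 40-47 [p,q,r,s=0101]: 00010001  (ones: 2)
  rows 48-55 [p,q,r,s=0110]: 00000000  (ones: 0)
  rows 56-63 [p,q,r,s=0111]: 00000000  (ones: 0)
  rows 64-71 [p,q,r,s=1000]: 00010001  (ones: 2)
  rows 72-79 [p,q,r,s=1001]: 00010001  (ones: 2)
  rows 80-87 [p,q,r,s=1010]: 00000000  (ones: 0)
  rows 88-95 [p,q,r,s=1011]: 00000000  (ones: 0)
  rows 96-103 [p,q,r,s=1100]: 00010001  (ones: 2)
  rows 104-111 [p,q,r,s=1101]: 00010001  (ones: 2)
  rows 112-119 [p,q,r,s=1110]: 00000000  (ones: 0)
  rows 120-127 [p,q,r,s=1111]: 00000000  (ones: 0)
Disagreements = 2+2+0+0+2+2+0+0+2+2+0+0+2+2+0+0 = 16

16


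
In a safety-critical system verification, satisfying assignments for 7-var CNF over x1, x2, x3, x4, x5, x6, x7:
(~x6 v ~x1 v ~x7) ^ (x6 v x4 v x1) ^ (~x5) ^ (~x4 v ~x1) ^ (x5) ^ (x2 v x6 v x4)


CNF with 6 clauses over 7 vars (128 assignments).
An assignment satisfies CNF iff every clause has >=1 true literal.
Check each row (bits = x1,x2,x3,x4,x5,x6,x7; clause T/F shown):
  row 0 [0000000]: clauses=TFTTFF -> 0
  row 1 [0000001]: clauses=TFTTFF -> 0
  row 2 [0000010]: clauses=TTTTFT -> 0
  row 3 [0000011]: clauses=TTTTFT -> 0
  row 4 [0000100]: clauses=TFFTTF -> 0
  (every remaining row is evaluated the same way; all 128 results are listed next)
Full result column, 8 rows per line (x1,x2,x3,x4 fixed per line; x5,x6,x7 runs 000..111 left to right):
  rows 0-7 [x1,x2,x3,x4=0000]: 00000000  (ones: 0)
  rows 8-15 [x1,x2,x3,x4=0001]: 00000000  (ones: 0)
  rows 16-23 [x1,x2,x3,x4=0010]: 00000000  (ones: 0)
  rows 24-31 [x1,x2,x3,x4=0011]: 00000000  (ones: 0)
  rows 32-39 [x1,x2,x3,x4=0100]: 00000000  (ones: 0)
  rows 40-47 [x1,x2,x3,x4=0101]: 00000000  (ones: 0)
  rows 48-55 [x1,x2,x3,x4=0110]: 00000000  (ones: 0)
  rows 56-63 [x1,x2,x3,x4=0111]: 00000000  (ones: 0)
  rows 64-71 [x1,x2,x3,x4=1000]: 00000000  (ones: 0)
  rows 72-79 [x1,x2,x3,x4=1001]: 00000000  (ones: 0)
  rows 80-87 [x1,x2,x3,x4=1010]: 00000000  (ones: 0)
  rows 88-95 [x1,x2,x3,x4=1011]: 00000000  (ones: 0)
  rows 96-103 [x1,x2,x3,x4=1100]: 00000000  (ones: 0)
  rows 104-111 [x1,x2,x3,x4=1101]: 00000000  (ones: 0)
  rows 112-119 [x1,x2,x3,x4=1110]: 00000000  (ones: 0)
  rows 120-127 [x1,x2,x3,x4=1111]: 00000000  (ones: 0)
Satisfying assignments = 0+0+0+0+0+0+0+0+0+0+0+0+0+0+0+0 = 0

0


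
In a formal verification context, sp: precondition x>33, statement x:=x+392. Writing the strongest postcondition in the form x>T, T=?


Formula: sp(P, x:=E) = exists old_x. (x = E[old_x/x]) AND P[old_x/x] (old_x is the value of x before the assignment; eliminate old_x by solving x = E[old_x/x] for old_x)
Step 1: Precondition P: x>33, i.e. old_x > 33
Step 2: Assignment gives x = old_x + 392, so old_x = x - 392
Step 3: Substitute into P: x - 392 > 33
Step 4: Simplify: x > 33+392 = 425

425


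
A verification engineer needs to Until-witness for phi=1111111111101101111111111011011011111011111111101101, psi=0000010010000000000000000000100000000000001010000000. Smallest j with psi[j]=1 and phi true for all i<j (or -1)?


(phi U psi) at 0: need smallest j with psi[j]=1 and phi[i]=1 for all i in [0,j).
Scan from step 0:
  step 0: phi=1, psi=0 -> continue
  step 1: phi=1, psi=0 -> continue
  step 2: phi=1, psi=0 -> continue
  step 3: phi=1, psi=0 -> continue
  step 5: psi=1 and phi held for [0,5) -> witness found
Witness step = 5

5


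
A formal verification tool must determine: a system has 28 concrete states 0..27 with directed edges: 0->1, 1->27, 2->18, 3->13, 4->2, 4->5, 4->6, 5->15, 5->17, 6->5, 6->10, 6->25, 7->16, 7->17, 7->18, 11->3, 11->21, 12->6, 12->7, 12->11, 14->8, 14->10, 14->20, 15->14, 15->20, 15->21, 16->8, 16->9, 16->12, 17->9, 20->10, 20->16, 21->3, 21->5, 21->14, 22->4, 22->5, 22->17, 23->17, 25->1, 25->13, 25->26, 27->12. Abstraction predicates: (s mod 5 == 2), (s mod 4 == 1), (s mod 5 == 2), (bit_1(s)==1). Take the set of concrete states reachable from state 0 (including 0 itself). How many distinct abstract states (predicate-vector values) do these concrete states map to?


BFS from 0:
Concrete reachable: {0, 1, 3, 5, 6, 7, 8, 9, 10, 11, 12, 13, 14, 15, 16, 17, 18, 20, 21, 25, 26, 27}
Abstract via predicates (s mod 5 == 2), (s mod 4 == 1), (s mod 5 == 2), (bit_1(s)==1):
  (0,0,0,0) <- {0, 8, 16, 20}
  (0,0,0,1) <- {3, 6, 10, 11, 14, 15, 18, 26}
  (0,1,0,0) <- {1, 5, 9, 13, 21, 25}
  (1,0,1,0) <- {12}
  (1,0,1,1) <- {7, 27}
  (1,1,1,0) <- {17}
Distinct abstract states = 6

6


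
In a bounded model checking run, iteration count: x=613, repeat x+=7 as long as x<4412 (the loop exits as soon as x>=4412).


Step 1: x goes from 613 toward 4412 by 7; the body runs while x<4412, so iterations = ceil((bound-start)/step)
Step 2: Distance=3799
Step 3: ceil(3799/7)=543

543


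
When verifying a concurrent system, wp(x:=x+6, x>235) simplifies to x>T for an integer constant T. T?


Formula: wp(x:=E, P) = P[E/x] (substitute E for x in postcondition)
Step 1: Postcondition: x>235
Step 2: Substitute x+6 for x: x+6>235
Step 3: Solve for x: x > 235-6 = 229

229


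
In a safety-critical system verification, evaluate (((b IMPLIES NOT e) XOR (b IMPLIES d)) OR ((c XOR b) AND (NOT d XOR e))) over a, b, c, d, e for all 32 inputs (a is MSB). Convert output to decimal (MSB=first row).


Formula: (((b IMPLIES NOT e) XOR (b IMPLIES d)) OR ((c XOR b) AND (NOT d XOR e))) over a, b, c, d, e (32 rows)
Evaluate each row (bits = a,b,c,d,e, MSB first):
  row 0 [00000]: (((0 IMPLIES NOT 0) XOR (0 IMPLIES 0)) OR ((0 XOR 0) AND (NOT 0 XOR 0))) -> 0
  row 1 [00001]: (((0 IMPLIES NOT 1) XOR (0 IMPLIES 0)) OR ((0 XOR 0) AND (NOT 0 XOR 1))) -> 0
  row 2 [00010]: (((0 IMPLIES NOT 0) XOR (0 IMPLIES 1)) OR ((0 XOR 0) AND (NOT 1 XOR 0))) -> 0
  row 3 [00011]: (((0 IMPLIES NOT 1) XOR (0 IMPLIES 1)) OR ((0 XOR 0) AND (NOT 1 XOR 1))) -> 0
  row 4 [00100]: (((0 IMPLIES NOT 0) XOR (0 IMPLIES 0)) OR ((1 XOR 0) AND (NOT 0 XOR 0))) -> 1
  row 5 [00101]: (((0 IMPLIES NOT 1) XOR (0 IMPLIES 0)) OR ((1 XOR 0) AND (NOT 0 XOR 1))) -> 0
  row 6 [00110]: (((0 IMPLIES NOT 0) XOR (0 IMPLIES 1)) OR ((1 XOR 0) AND (NOT 1 XOR 0))) -> 0
  row 7 [00111]: (((0 IMPLIES NOT 1) XOR (0 IMPLIES 1)) OR ((1 XOR 0) AND (NOT 1 XOR 1))) -> 1
  row 8 [01000]: (((1 IMPLIES NOT 0) XOR (1 IMPLIES 0)) OR ((0 XOR 1) AND (NOT 0 XOR 0))) -> 1
  row 9 [01001]: (((1 IMPLIES NOT 1) XOR (1 IMPLIES 0)) OR ((0 XOR 1) AND (NOT 0 XOR 1))) -> 0
  row 10 [01010]: (((1 IMPLIES NOT 0) XOR (1 IMPLIES 1)) OR ((0 XOR 1) AND (NOT 1 XOR 0))) -> 0
  row 11 [01011]: (((1 IMPLIES NOT 1) XOR (1 IMPLIES 1)) OR ((0 XOR 1) AND (NOT 1 XOR 1))) -> 1
  row 12 [01100]: (((1 IMPLIES NOT 0) XOR (1 IMPLIES 0)) OR ((1 XOR 1) AND (NOT 0 XOR 0))) -> 1
  row 13 [01101]: (((1 IMPLIES NOT 1) XOR (1 IMPLIES 0)) OR ((1 XOR 1) AND (NOT 0 XOR 1))) -> 0
  row 14 [01110]: (((1 IMPLIES NOT 0) XOR (1 IMPLIES 1)) OR ((1 XOR 1) AND (NOT 1 XOR 0))) -> 0
  row 15 [01111]: (((1 IMPLIES NOT 1) XOR (1 IMPLIES 1)) OR ((1 XOR 1) AND (NOT 1 XOR 1))) -> 1
  row 16 [10000]: (((0 IMPLIES NOT 0) XOR (0 IMPLIES 0)) OR ((0 XOR 0) AND (NOT 0 XOR 0))) -> 0
  row 17 [10001]: (((0 IMPLIES NOT 1) XOR (0 IMPLIES 0)) OR ((0 XOR 0) AND (NOT 0 XOR 1))) -> 0
  row 18 [10010]: (((0 IMPLIES NOT 0) XOR (0 IMPLIES 1)) OR ((0 XOR 0) AND (NOT 1 XOR 0))) -> 0
  row 19 [10011]: (((0 IMPLIES NOT 1) XOR (0 IMPLIES 1)) OR ((0 XOR 0) AND (NOT 1 XOR 1))) -> 0
  row 20 [10100]: (((0 IMPLIES NOT 0) XOR (0 IMPLIES 0)) OR ((1 XOR 0) AND (NOT 0 XOR 0))) -> 1
  row 21 [10101]: (((0 IMPLIES NOT 1) XOR (0 IMPLIES 0)) OR ((1 XOR 0) AND (NOT 0 XOR 1))) -> 0
  row 22 [10110]: (((0 IMPLIES NOT 0) XOR (0 IMPLIES 1)) OR ((1 XOR 0) AND (NOT 1 XOR 0))) -> 0
  row 23 [10111]: (((0 IMPLIES NOT 1) XOR (0 IMPLIES 1)) OR ((1 XOR 0) AND (NOT 1 XOR 1))) -> 1
  row 24 [11000]: (((1 IMPLIES NOT 0) XOR (1 IMPLIES 0)) OR ((0 XOR 1) AND (NOT 0 XOR 0))) -> 1
  row 25 [11001]: (((1 IMPLIES NOT 1) XOR (1 IMPLIES 0)) OR ((0 XOR 1) AND (NOT 0 XOR 1))) -> 0
  row 26 [11010]: (((1 IMPLIES NOT 0) XOR (1 IMPLIES 1)) OR ((0 XOR 1) AND (NOT 1 XOR 0))) -> 0
  row 27 [11011]: (((1 IMPLIES NOT 1) XOR (1 IMPLIES 1)) OR ((0 XOR 1) AND (NOT 1 XOR 1))) -> 1
  row 28 [11100]: (((1 IMPLIES NOT 0) XOR (1 IMPLIES 0)) OR ((1 XOR 1) AND (NOT 0 XOR 0))) -> 1
  row 29 [11101]: (((1 IMPLIES NOT 1) XOR (1 IMPLIES 0)) OR ((1 XOR 1) AND (NOT 0 XOR 1))) -> 0
  row 30 [11110]: (((1 IMPLIES NOT 0) XOR (1 IMPLIES 1)) OR ((1 XOR 1) AND (NOT 1 XOR 0))) -> 0
  row 31 [11111]: (((1 IMPLIES NOT 1) XOR (1 IMPLIES 1)) OR ((1 XOR 1) AND (NOT 1 XOR 1))) -> 1
Full result column, 4 rows per line (a,b,c fixed per line; d,e runs 00..11 left to right):
  rows 0-3 [a,b,c=000]: 0000  = hex 0
  rows 4-7 [a,b,c=001]: 1001  = hex 9
  rows 8-11 [a,b,c=010]: 1001  = hex 9
  rows 12-15 [a,b,c=011]: 1001  = hex 9
  rows 16-19 [a,b,c=100]: 0000  = hex 0
  rows 20-23 [a,b,c=101]: 1001  = hex 9
  rows 24-27 [a,b,c=110]: 1001  = hex 9
  rows 28-31 [a,b,c=111]: 1001  = hex 9
Output column (row 0 .. row 31) = 00001001100110010000100110011001
Output column grouped in 4s = 0000 1001 1001 1001 0000 1001 1001 1001 = 0x09990999
Convert to decimal digit by digit (value = value*16 + digit):
  0 -> 0
  0*16 + 9 = 9
  9*16 + 9 = 153
  153*16 + 9 = 2457
  2457*16 + 0 = 39312
  39312*16 + 9 = 629001
  629001*16 + 9 = 10064025
  10064025*16 + 9 = 161024409
Decimal = 161024409

161024409


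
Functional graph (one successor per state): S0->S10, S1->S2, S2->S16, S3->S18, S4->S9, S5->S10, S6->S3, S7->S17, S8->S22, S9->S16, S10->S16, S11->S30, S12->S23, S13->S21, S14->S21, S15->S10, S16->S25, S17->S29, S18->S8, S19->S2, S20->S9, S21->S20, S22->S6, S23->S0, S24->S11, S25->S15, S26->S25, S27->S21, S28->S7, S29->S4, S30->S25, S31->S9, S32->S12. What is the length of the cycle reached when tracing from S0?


Trace from S0 until a state repeats:
  S0 -> S10 -> S16 -> S25 -> S15 -> S10
S10 first seen at step 1, revisited at step 5.
Cycle length = 5 - 1 = 4

4


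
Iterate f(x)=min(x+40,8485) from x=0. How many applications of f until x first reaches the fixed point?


Step 1: x=0, cap=8485, increment=40
Step 2: x grows by 40 each step until capped at 8485; fixed point is x=8485
Step 3: iterations = ceil(8485/40) = 213

213


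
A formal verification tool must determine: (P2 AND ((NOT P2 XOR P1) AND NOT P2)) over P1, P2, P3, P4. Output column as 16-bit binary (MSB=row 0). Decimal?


Formula: (P2 AND ((NOT P2 XOR P1) AND NOT P2)) over P1, P2, P3, P4 (16 rows)
Evaluate each row (bits = P1,P2,P3,P4, MSB first):
  row 0 [0000]: (0 AND ((NOT 0 XOR 0) AND NOT 0)) -> 0
  row 1 [0001]: (0 AND ((NOT 0 XOR 0) AND NOT 0)) -> 0
  row 2 [0010]: (0 AND ((NOT 0 XOR 0) AND NOT 0)) -> 0
  row 3 [0011]: (0 AND ((NOT 0 XOR 0) AND NOT 0)) -> 0
  row 4 [0100]: (1 AND ((NOT 1 XOR 0) AND NOT 1)) -> 0
  row 5 [0101]: (1 AND ((NOT 1 XOR 0) AND NOT 1)) -> 0
  row 6 [0110]: (1 AND ((NOT 1 XOR 0) AND NOT 1)) -> 0
  row 7 [0111]: (1 AND ((NOT 1 XOR 0) AND NOT 1)) -> 0
  row 8 [1000]: (0 AND ((NOT 0 XOR 1) AND NOT 0)) -> 0
  row 9 [1001]: (0 AND ((NOT 0 XOR 1) AND NOT 0)) -> 0
  row 10 [1010]: (0 AND ((NOT 0 XOR 1) AND NOT 0)) -> 0
  row 11 [1011]: (0 AND ((NOT 0 XOR 1) AND NOT 0)) -> 0
  row 12 [1100]: (1 AND ((NOT 1 XOR 1) AND NOT 1)) -> 0
  row 13 [1101]: (1 AND ((NOT 1 XOR 1) AND NOT 1)) -> 0
  row 14 [1110]: (1 AND ((NOT 1 XOR 1) AND NOT 1)) -> 0
  row 15 [1111]: (1 AND ((NOT 1 XOR 1) AND NOT 1)) -> 0
Full result column, 4 rows per line (P1,P2 fixed per line; P3,P4 runs 00..11 left to right):
  rows 0-3 [P1,P2=00]: 0000  = hex 0
  rows 4-7 [P1,P2=01]: 0000  = hex 0
  rows 8-11 [P1,P2=10]: 0000  = hex 0
  rows 12-15 [P1,P2=11]: 0000  = hex 0
Output column (row 0 .. row 15) = 0000000000000000
Output column grouped in 4s = 0000 0000 0000 0000 = 0x0000
Convert to decimal digit by digit (value = value*16 + digit):
  0 -> 0
  0*16 + 0 = 0
  0*16 + 0 = 0
  0*16 + 0 = 0
Decimal = 0

0


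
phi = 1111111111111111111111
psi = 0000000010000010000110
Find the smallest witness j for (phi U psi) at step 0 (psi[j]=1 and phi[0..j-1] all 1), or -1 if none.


(phi U psi) at 0: need smallest j with psi[j]=1 and phi[i]=1 for all i in [0,j).
Scan from step 0:
  step 0: phi=1, psi=0 -> continue
  step 1: phi=1, psi=0 -> continue
  step 2: phi=1, psi=0 -> continue
  step 3: phi=1, psi=0 -> continue
  step 8: psi=1 and phi held for [0,8) -> witness found
Witness step = 8

8


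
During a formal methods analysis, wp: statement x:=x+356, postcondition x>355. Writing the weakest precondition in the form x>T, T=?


Formula: wp(x:=E, P) = P[E/x] (substitute E for x in postcondition)
Step 1: Postcondition: x>355
Step 2: Substitute x+356 for x: x+356>355
Step 3: Solve for x: x > 355-356 = -1

-1


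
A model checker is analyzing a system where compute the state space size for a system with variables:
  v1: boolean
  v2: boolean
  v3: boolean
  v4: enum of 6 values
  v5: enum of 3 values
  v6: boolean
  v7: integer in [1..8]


State space = product of domain sizes of all variables.
Domain sizes:
  v1 (boolean): 2
  v2 (boolean): 2
  v3 (boolean): 2
  v4 (enum of 6 values): 6
  v5 (enum of 3 values): 3
  v6 (boolean): 2
  v7 (integer in [1..8]): 8
Product = 2 * 2 * 2 * 6 * 3 * 2 * 8 = 2304

2304


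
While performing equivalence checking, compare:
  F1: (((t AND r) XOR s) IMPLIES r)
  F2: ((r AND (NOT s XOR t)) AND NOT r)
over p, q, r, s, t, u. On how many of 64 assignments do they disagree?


F1 = (((t AND r) XOR s) IMPLIES r)
F2 = ((r AND (NOT s XOR t)) AND NOT r)
Evaluate both on each of 64 rows (bits = p,q,r,s,t,u):
  row 0 [000000]: F1=1 F2=0 (differ) -> 1
  row 1 [000001]: F1=1 F2=0 (differ) -> 1
  row 2 [000010]: F1=1 F2=0 (differ) -> 1
  row 3 [000011]: F1=1 F2=0 (differ) -> 1
  row 4 [000100]: F1=0 F2=0 -> 0
  (every remaining row is evaluated the same way; all 64 results are listed next)
Full result column, 8 rows per line (p,q,r fixed per line; s,t,u runs 000..111 left to right):
  rows 0-7 [p,q,r=000]: 11110000  (ones: 4)
  rows 8-15 [p,q,r=001]: 11111111  (ones: 8)
  rows 16-23 [p,q,r=010]: 11110000  (ones: 4)
  rows 24-31 [p,q,r=011]: 11111111  (ones: 8)
  rows 32-39 [p,q,r=100]: 11110000  (ones: 4)
  rows 40-47 [p,q,r=101]: 11111111  (ones: 8)
  rows 48-55 [p,q,r=110]: 11110000  (ones: 4)
  rows 56-63 [p,q,r=111]: 11111111  (ones: 8)
Disagreements = 4+8+4+8+4+8+4+8 = 48

48


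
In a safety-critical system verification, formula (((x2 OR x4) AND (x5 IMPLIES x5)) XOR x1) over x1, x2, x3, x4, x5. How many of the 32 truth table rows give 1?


Formula: (((x2 OR x4) AND (x5 IMPLIES x5)) XOR x1) over 5 vars (32 rows)
Evaluate each row (x1, x2, x3, x4, x5 as bits, MSB first):
  row 0 [00000]: (((0 OR 0) AND (0 IMPLIES 0)) XOR 0) -> 0
  row 1 [00001]: (((0 OR 0) AND (1 IMPLIES 1)) XOR 0) -> 0
  row 2 [00010]: (((0 OR 1) AND (0 IMPLIES 0)) XOR 0) -> 1
  row 3 [00011]: (((0 OR 1) AND (1 IMPLIES 1)) XOR 0) -> 1
  row 4 [00100]: (((0 OR 0) AND (0 IMPLIES 0)) XOR 0) -> 0
  row 5 [00101]: (((0 OR 0) AND (1 IMPLIES 1)) XOR 0) -> 0
  row 6 [00110]: (((0 OR 1) AND (0 IMPLIES 0)) XOR 0) -> 1
  row 7 [00111]: (((0 OR 1) AND (1 IMPLIES 1)) XOR 0) -> 1
  row 8 [01000]: (((1 OR 0) AND (0 IMPLIES 0)) XOR 0) -> 1
  row 9 [01001]: (((1 OR 0) AND (1 IMPLIES 1)) XOR 0) -> 1
  row 10 [01010]: (((1 OR 1) AND (0 IMPLIES 0)) XOR 0) -> 1
  row 11 [01011]: (((1 OR 1) AND (1 IMPLIES 1)) XOR 0) -> 1
  row 12 [01100]: (((1 OR 0) AND (0 IMPLIES 0)) XOR 0) -> 1
  row 13 [01101]: (((1 OR 0) AND (1 IMPLIES 1)) XOR 0) -> 1
  row 14 [01110]: (((1 OR 1) AND (0 IMPLIES 0)) XOR 0) -> 1
  row 15 [01111]: (((1 OR 1) AND (1 IMPLIES 1)) XOR 0) -> 1
  row 16 [10000]: (((0 OR 0) AND (0 IMPLIES 0)) XOR 1) -> 1
  row 17 [10001]: (((0 OR 0) AND (1 IMPLIES 1)) XOR 1) -> 1
  row 18 [10010]: (((0 OR 1) AND (0 IMPLIES 0)) XOR 1) -> 0
  row 19 [10011]: (((0 OR 1) AND (1 IMPLIES 1)) XOR 1) -> 0
  row 20 [10100]: (((0 OR 0) AND (0 IMPLIES 0)) XOR 1) -> 1
  row 21 [10101]: (((0 OR 0) AND (1 IMPLIES 1)) XOR 1) -> 1
  row 22 [10110]: (((0 OR 1) AND (0 IMPLIES 0)) XOR 1) -> 0
  row 23 [10111]: (((0 OR 1) AND (1 IMPLIES 1)) XOR 1) -> 0
  row 24 [11000]: (((1 OR 0) AND (0 IMPLIES 0)) XOR 1) -> 0
  row 25 [11001]: (((1 OR 0) AND (1 IMPLIES 1)) XOR 1) -> 0
  row 26 [11010]: (((1 OR 1) AND (0 IMPLIES 0)) XOR 1) -> 0
  row 27 [11011]: (((1 OR 1) AND (1 IMPLIES 1)) XOR 1) -> 0
  row 28 [11100]: (((1 OR 0) AND (0 IMPLIES 0)) XOR 1) -> 0
  row 29 [11101]: (((1 OR 0) AND (1 IMPLIES 1)) XOR 1) -> 0
  row 30 [11110]: (((1 OR 1) AND (0 IMPLIES 0)) XOR 1) -> 0
  row 31 [11111]: (((1 OR 1) AND (1 IMPLIES 1)) XOR 1) -> 0
Full result column, 8 rows per line (x1,x2 fixed per line; x3,x4,x5 runs 000..111 left to right):
  rows 0-7 [x1,x2=00]: 00110011  (ones: 4)
  rows 8-15 [x1,x2=01]: 11111111  (ones: 8)
  rows 16-23 [x1,x2=10]: 11001100  (ones: 4)
  rows 24-31 [x1,x2=11]: 00000000  (ones: 0)
Count of 1-rows = 4+8+4+0 = 16

16


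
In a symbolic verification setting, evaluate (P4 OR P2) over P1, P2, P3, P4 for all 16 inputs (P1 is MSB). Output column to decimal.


Formula: (P4 OR P2) over P1, P2, P3, P4 (16 rows)
Evaluate each row (bits = P1,P2,P3,P4, MSB first):
  row 0 [0000]: (0 OR 0) -> 0
  row 1 [0001]: (1 OR 0) -> 1
  row 2 [0010]: (0 OR 0) -> 0
  row 3 [0011]: (1 OR 0) -> 1
  row 4 [0100]: (0 OR 1) -> 1
  row 5 [0101]: (1 OR 1) -> 1
  row 6 [0110]: (0 OR 1) -> 1
  row 7 [0111]: (1 OR 1) -> 1
  row 8 [1000]: (0 OR 0) -> 0
  row 9 [1001]: (1 OR 0) -> 1
  row 10 [1010]: (0 OR 0) -> 0
  row 11 [1011]: (1 OR 0) -> 1
  row 12 [1100]: (0 OR 1) -> 1
  row 13 [1101]: (1 OR 1) -> 1
  row 14 [1110]: (0 OR 1) -> 1
  row 15 [1111]: (1 OR 1) -> 1
Full result column, 4 rows per line (P1,P2 fixed per line; P3,P4 runs 00..11 left to right):
  rows 0-3 [P1,P2=00]: 0101  = hex 5
  rows 4-7 [P1,P2=01]: 1111  = hex F
  rows 8-11 [P1,P2=10]: 0101  = hex 5
  rows 12-15 [P1,P2=11]: 1111  = hex F
Output column (row 0 .. row 15) = 0101111101011111
Output column grouped in 4s = 0101 1111 0101 1111 = 0x5F5F
Convert to decimal digit by digit (value = value*16 + digit):
  5 -> 5
  5*16 + 15 (F) = 95
  95*16 + 5 = 1525
  1525*16 + 15 (F) = 24415
Decimal = 24415

24415
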